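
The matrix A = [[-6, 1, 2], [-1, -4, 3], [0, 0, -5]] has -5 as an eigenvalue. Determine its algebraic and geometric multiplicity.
algebraic multiplicity 3, geometric multiplicity 1

The characteristic polynomial is (x + 5)^3, so the factor x + 5 appears with exponent 3: the algebraic multiplicity is 3.

rank(A + 5I) = 2, so the eigenspace has dimension 3 - 2 = 1: the geometric multiplicity is 1.

Since 1 < 3, A is not diagonalizable.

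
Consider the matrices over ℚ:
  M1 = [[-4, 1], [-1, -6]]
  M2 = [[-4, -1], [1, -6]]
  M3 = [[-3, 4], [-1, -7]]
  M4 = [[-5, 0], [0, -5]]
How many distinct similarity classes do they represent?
Characteristic polynomials: χ_{M1} = (x + 5)^2, χ_{M2} = (x + 5)^2, χ_{M3} = (x + 5)^2, χ_{M4} = (x + 5)^2.

{M1, M2, M3}: invariant factors (x + 5)^2.

{M4}: invariant factors x + 5, x + 5.

Matrices are similar if and only if their invariant-factor lists agree; the partition into similarity classes is {M1, M2, M3}, {M4}.

2 classes: {M1, M2, M3}, {M4}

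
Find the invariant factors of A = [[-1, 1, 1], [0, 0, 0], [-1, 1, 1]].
x, x^2

The Jordan structure of A has elementary divisors x^2, x. Arranging the block sizes at each eigenvalue in decreasing order and taking row products gives the invariant factors.

Invariant factors (smallest first, each dividing the next): x, x^2.

Check: the last factor x^2 is the minimal polynomial, and the product x^3 is the characteristic polynomial.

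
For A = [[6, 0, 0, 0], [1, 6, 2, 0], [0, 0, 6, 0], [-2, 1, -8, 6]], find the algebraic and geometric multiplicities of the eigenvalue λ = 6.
algebraic multiplicity 4, geometric multiplicity 2

The characteristic polynomial is (x - 6)^4, so the factor x - 6 appears with exponent 4: the algebraic multiplicity is 4.

rank(A - 6I) = 2, so the eigenspace has dimension 4 - 2 = 2: the geometric multiplicity is 2.

Since 2 < 4, A is not diagonalizable.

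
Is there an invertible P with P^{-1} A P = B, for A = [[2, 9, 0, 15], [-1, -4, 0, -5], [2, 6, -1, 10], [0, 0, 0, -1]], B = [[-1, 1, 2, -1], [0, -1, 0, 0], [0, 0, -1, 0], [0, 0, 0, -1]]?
Yes.

Two matrices over a field are similar if and only if they have the same invariant factors.

Both A and B have characteristic polynomial (x + 1)^4 and minimal polynomial (x + 1)^2. Computing further, both have invariant factors x + 1, x + 1, (x + 1)^2. Hence A and B are similar.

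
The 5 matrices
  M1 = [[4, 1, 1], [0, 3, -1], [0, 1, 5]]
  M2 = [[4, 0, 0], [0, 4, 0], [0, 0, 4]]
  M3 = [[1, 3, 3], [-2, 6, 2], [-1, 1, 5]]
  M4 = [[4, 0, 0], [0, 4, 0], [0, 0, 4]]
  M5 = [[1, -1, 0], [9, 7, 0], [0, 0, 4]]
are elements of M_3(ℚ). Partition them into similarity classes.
2 classes: {M1, M3, M5}, {M2, M4}

Characteristic polynomials: χ_{M1} = (x - 4)^3, χ_{M2} = (x - 4)^3, χ_{M3} = (x - 4)^3, χ_{M4} = (x - 4)^3, χ_{M5} = (x - 4)^3.

{M1, M3, M5}: invariant factors x - 4, (x - 4)^2.

{M2, M4}: invariant factors x - 4, x - 4, x - 4.

Matrices are similar if and only if their invariant-factor lists agree; the partition into similarity classes is {M1, M3, M5}, {M2, M4}.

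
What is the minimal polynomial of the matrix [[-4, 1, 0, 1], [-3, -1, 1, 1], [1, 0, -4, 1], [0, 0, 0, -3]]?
m_A(x) = (x + 3)^3

The characteristic polynomial factors as (x + 3)^4. The minimal polynomial is ∏(x - λ)^{k_λ} where k_λ is the size of the largest Jordan block at λ.

For λ = -3: rank(A + 3I) = 2, and the largest Jordan block has size 3 (the smallest k with rank((A + 3I)^k) = rank((A + 3I)^(k+1))).

So m_A(x) = (x + 3)^3.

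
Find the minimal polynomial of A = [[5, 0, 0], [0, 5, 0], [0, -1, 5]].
m_A(x) = (x - 5)^2

The characteristic polynomial factors as (x - 5)^3. The minimal polynomial is ∏(x - λ)^{k_λ} where k_λ is the size of the largest Jordan block at λ.

For λ = 5: rank(A - 5I) = 1, and the largest Jordan block has size 2 (the smallest k with rank((A - 5I)^k) = rank((A - 5I)^(k+1))).

So m_A(x) = (x - 5)^2.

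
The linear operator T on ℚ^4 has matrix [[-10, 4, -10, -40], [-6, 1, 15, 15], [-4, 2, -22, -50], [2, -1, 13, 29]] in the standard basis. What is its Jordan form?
J = [[-2, 1, 0, 0], [0, -2, 0, 0], [0, 0, -2, 0], [0, 0, 0, 4]]

The characteristic polynomial is det(xI - A) = (x - 4)(x + 2)^3, so the eigenvalues are -2 (algebraic multiplicity 3), 4 (algebraic multiplicity 1).

For λ = -2: rank(A + 2I) = 2, rank((A + 2I)^2) = 1. The eigenspace has dimension 4 - 2 = 2, so there are 2 Jordan blocks; the rank sequence gives block sizes [2, 1].

For λ = 4: algebraic multiplicity 1 gives one 1×1 block.

Assembling the blocks gives the Jordan form J above.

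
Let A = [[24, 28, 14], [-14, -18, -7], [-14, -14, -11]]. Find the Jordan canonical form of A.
The characteristic polynomial is det(xI - A) = (x - 3)(x + 4)^2, so the eigenvalues are -4 (algebraic multiplicity 2), 3 (algebraic multiplicity 1).

For λ = -4: rank(A + 4I) = 1. The eigenspace has dimension 3 - 1 = 2, so there are 2 Jordan blocks; the rank sequence gives block sizes [1, 1].

For λ = 3: algebraic multiplicity 1 gives one 1×1 block.

Assembling the blocks gives the Jordan form J above.

J = [[-4, 0, 0], [0, -4, 0], [0, 0, 3]]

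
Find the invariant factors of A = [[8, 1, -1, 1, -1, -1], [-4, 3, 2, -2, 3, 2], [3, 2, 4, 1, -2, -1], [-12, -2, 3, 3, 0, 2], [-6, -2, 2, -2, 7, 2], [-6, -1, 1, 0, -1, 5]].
The Jordan structure of A has elementary divisors (x - 5)^3, (x - 5)^3. Arranging the block sizes at each eigenvalue in decreasing order and taking row products gives the invariant factors.

Invariant factors (smallest first, each dividing the next): (x - 5)^3, (x - 5)^3.

Check: the last factor (x - 5)^3 is the minimal polynomial, and the product (x - 5)^6 is the characteristic polynomial.

(x - 5)^3, (x - 5)^3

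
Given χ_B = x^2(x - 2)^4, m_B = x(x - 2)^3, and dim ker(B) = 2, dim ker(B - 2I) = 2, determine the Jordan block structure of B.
λ = 0: algebraic multiplicity 2 (exponent in χ_B), largest block size 1 (exponent in m_B), 2 blocks (geometric multiplicity). These force block sizes [1, 1].
λ = 2: algebraic multiplicity 4 (exponent in χ_B), largest block size 3 (exponent in m_B), 2 blocks (geometric multiplicity). These force block sizes [3, 1].

Jordan blocks: (0, 1), (0, 1), (2, 3), (2, 1)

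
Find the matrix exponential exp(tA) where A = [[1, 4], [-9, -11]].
e^{tA} = [[(6*t + 1)*e^{-5*t}, 4*t*e^{-5*t}], [-9*t*e^{-5*t}, (1 - 6*t)*e^{-5*t}]]

A has Jordan form J = [[-5, 1], [0, -5]] with A = PJP^{-1}, so e^{tA} = P e^{tJ} P^{-1}.

For a Jordan block J_k(λ), e^{tJ_k(λ)} = e^{λt} · (I + tN + t^2 N^2/2! + ... + t^{k-1} N^{k-1}/(k-1)!) where N is the nilpotent superdiagonal part.

Assembling the blocks and conjugating back gives the entries of e^{tA} as shown above.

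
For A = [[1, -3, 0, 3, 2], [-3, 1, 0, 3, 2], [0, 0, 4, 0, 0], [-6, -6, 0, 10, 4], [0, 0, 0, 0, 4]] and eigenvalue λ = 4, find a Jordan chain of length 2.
v_1 = [[-1, -1, -1, -3, 2]]^T, v_2 = [[1, 1, 0, 2, 0]]^T

We seek v_1 ∈ ker((A - 4I)^2) \ ker(A - 4I), then set v_{i+1} = (A - 4I) v_i.

One such chain is v_1 = [[-1, -1, -1, -3, 2]]^T, v_2 = [[1, 1, 0, 2, 0]]^T. Check: (A - 4I) v_2 = [[0, 0, 0, 0, 0]]^T = 0.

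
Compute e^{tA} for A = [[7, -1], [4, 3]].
e^{tA} = [[(2*t + 1)*e^{5*t}, -t*e^{5*t}], [4*t*e^{5*t}, (1 - 2*t)*e^{5*t}]]

A has Jordan form J = [[5, 1], [0, 5]] with A = PJP^{-1}, so e^{tA} = P e^{tJ} P^{-1}.

For a Jordan block J_k(λ), e^{tJ_k(λ)} = e^{λt} · (I + tN + t^2 N^2/2! + ... + t^{k-1} N^{k-1}/(k-1)!) where N is the nilpotent superdiagonal part.

Assembling the blocks and conjugating back gives the entries of e^{tA} as shown above.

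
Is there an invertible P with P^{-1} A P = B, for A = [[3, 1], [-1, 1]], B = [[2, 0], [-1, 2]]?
Two matrices over a field are similar if and only if they have the same invariant factors.

Both A and B have characteristic polynomial (x - 2)^2 and minimal polynomial (x - 2)^2. Computing further, both have invariant factors (x - 2)^2. Hence A and B are similar.

Yes.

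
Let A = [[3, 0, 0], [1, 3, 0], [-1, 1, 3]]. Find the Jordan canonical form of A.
The characteristic polynomial is det(xI - A) = (x - 3)^3, so the eigenvalues are 3 (algebraic multiplicity 3).

For λ = 3: rank(A - 3I) = 2, rank((A - 3I)^2) = 1, rank((A - 3I)^3) = 0. The eigenspace has dimension 3 - 2 = 1, so there is 1 Jordan block; the rank sequence gives block sizes [3].

Assembling the blocks gives the Jordan form J above.

J = [[3, 1, 0], [0, 3, 1], [0, 0, 3]]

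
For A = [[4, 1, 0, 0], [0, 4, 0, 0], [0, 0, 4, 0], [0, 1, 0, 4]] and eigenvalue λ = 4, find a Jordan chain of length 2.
v_1 = [[-2, 1, 2, 0]]^T, v_2 = [[1, 0, 0, 1]]^T

We seek v_1 ∈ ker((A - 4I)^2) \ ker(A - 4I), then set v_{i+1} = (A - 4I) v_i.

One such chain is v_1 = [[-2, 1, 2, 0]]^T, v_2 = [[1, 0, 0, 1]]^T. Check: (A - 4I) v_2 = [[0, 0, 0, 0]]^T = 0.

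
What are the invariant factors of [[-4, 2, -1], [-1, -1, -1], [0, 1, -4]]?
(x + 3)^3

The Jordan structure of A has elementary divisors (x + 3)^3. Arranging the block sizes at each eigenvalue in decreasing order and taking row products gives the invariant factors.

Invariant factors (smallest first, each dividing the next): (x + 3)^3.

Check: the last factor (x + 3)^3 is the minimal polynomial, and the product (x + 3)^3 is the characteristic polynomial.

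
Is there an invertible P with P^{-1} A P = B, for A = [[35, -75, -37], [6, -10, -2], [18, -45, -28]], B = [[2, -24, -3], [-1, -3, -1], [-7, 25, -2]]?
Yes.

Two matrices over a field are similar if and only if they have the same invariant factors.

Both A and B have characteristic polynomial (x - 5)(x + 4)^2 and minimal polynomial (x - 5)(x + 4)^2. Computing further, both have invariant factors (x - 5)(x + 4)^2. Hence A and B are similar.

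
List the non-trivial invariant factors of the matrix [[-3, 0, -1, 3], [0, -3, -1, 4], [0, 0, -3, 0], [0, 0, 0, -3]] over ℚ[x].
(x + 3)^2, (x + 3)^2

The Jordan structure of A has elementary divisors (x + 3)^2, (x + 3)^2. Arranging the block sizes at each eigenvalue in decreasing order and taking row products gives the invariant factors.

Invariant factors (smallest first, each dividing the next): (x + 3)^2, (x + 3)^2.

Check: the last factor (x + 3)^2 is the minimal polynomial, and the product (x + 3)^4 is the characteristic polynomial.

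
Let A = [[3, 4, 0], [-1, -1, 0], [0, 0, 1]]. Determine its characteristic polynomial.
xI - A = [[x - 3, -4, 0], [1, x + 1, 0], [0, 0, x - 1]].

Expanding det(xI - A) along the first row:
det(xI - A) = + (x - 3)·det([[x + 1, 0], [0, x - 1]]) - (-4)·det([[1, 0], [0, x - 1]]) + (0)·det([[1, x + 1], [0, 0]]).

Evaluating gives χ_A(x) = x^3 - 3x^2 + 3x - 1 = (x - 1)^3.

χ_A(x) = (x - 1)^3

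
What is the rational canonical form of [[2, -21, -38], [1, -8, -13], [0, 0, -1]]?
R = [[0, 0, -5], [1, 0, -11], [0, 1, -7]]

The invariant factors of A (the non-unit diagonal entries of the Smith normal form of xI - A over ℚ[x]) are (x + 1)^2(x + 5), each dividing the next. The characteristic polynomial is their product, (x + 1)^2(x + 5).

The rational canonical form is the block-diagonal matrix of companion matrices C(f_i):
R = [[0, 0, -5], [1, 0, -11], [0, 1, -7]].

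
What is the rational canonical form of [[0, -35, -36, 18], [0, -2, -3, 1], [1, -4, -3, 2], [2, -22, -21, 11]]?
The invariant factors of A (the non-unit diagonal entries of the Smith normal form of xI - A over ℚ[x]) are (x - 6)(x^3 + 3x + 1), each dividing the next. The characteristic polynomial is their product, (x - 6)(x^3 + 3x + 1).

The rational canonical form is the block-diagonal matrix of companion matrices C(f_i):
R = [[0, 0, 0, 6], [1, 0, 0, 17], [0, 1, 0, -3], [0, 0, 1, 6]].

Note the characteristic polynomial does not split into linear factors over ℚ, so A has no Jordan form over ℚ; the rational canonical form exists over any field.

R = [[0, 0, 0, 6], [1, 0, 0, 17], [0, 1, 0, -3], [0, 0, 1, 6]]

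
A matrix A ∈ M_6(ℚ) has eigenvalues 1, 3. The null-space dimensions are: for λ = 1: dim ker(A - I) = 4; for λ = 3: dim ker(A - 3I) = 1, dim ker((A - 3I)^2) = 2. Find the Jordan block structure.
λ = 1: successive nullity increments [4] count blocks of size ≥ k; block sizes are [1, 1, 1, 1].
λ = 3: successive nullity increments [1, 1] count blocks of size ≥ k; block sizes are [2].

Jordan blocks: (1, 1), (1, 1), (1, 1), (1, 1), (3, 2)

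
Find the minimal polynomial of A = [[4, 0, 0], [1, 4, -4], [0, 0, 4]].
The characteristic polynomial factors as (x - 4)^3. The minimal polynomial is ∏(x - λ)^{k_λ} where k_λ is the size of the largest Jordan block at λ.

For λ = 4: rank(A - 4I) = 1, and the largest Jordan block has size 2 (the smallest k with rank((A - 4I)^k) = rank((A - 4I)^(k+1))).

So m_A(x) = (x - 4)^2.

m_A(x) = (x - 4)^2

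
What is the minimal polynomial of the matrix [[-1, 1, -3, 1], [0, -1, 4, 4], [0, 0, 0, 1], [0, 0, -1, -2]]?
The characteristic polynomial factors as (x + 1)^4. The minimal polynomial is ∏(x - λ)^{k_λ} where k_λ is the size of the largest Jordan block at λ.

For λ = -1: rank(A + I) = 2, and the largest Jordan block has size 2 (the smallest k with rank((A + I)^k) = rank((A + I)^(k+1))).

So m_A(x) = (x + 1)^2.

m_A(x) = (x + 1)^2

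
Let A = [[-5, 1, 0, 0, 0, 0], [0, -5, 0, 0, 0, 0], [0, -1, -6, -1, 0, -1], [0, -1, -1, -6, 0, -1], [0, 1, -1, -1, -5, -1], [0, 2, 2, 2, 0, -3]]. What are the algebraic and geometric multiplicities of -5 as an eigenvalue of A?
algebraic multiplicity 6, geometric multiplicity 4

The characteristic polynomial is (x + 5)^6, so the factor x + 5 appears with exponent 6: the algebraic multiplicity is 6.

rank(A + 5I) = 2, so the eigenspace has dimension 6 - 2 = 4: the geometric multiplicity is 4.

Since 4 < 6, A is not diagonalizable.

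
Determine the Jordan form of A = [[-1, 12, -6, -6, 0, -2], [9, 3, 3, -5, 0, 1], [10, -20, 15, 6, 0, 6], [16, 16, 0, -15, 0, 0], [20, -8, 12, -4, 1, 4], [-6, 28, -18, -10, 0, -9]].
The characteristic polynomial is det(xI - A) = (x - 1)^3(x + 3)^3, so the eigenvalues are -3 (algebraic multiplicity 3), 1 (algebraic multiplicity 3).

For λ = -3: rank(A + 3I) = 4, rank((A + 3I)^2) = 3. The eigenspace has dimension 6 - 4 = 2, so there are 2 Jordan blocks; the rank sequence gives block sizes [2, 1].

For λ = 1: rank(A - I) = 3. The eigenspace has dimension 6 - 3 = 3, so there are 3 Jordan blocks; the rank sequence gives block sizes [1, 1, 1].

Assembling the blocks gives the Jordan form J above.

J = [[-3, 1, 0, 0, 0, 0], [0, -3, 0, 0, 0, 0], [0, 0, -3, 0, 0, 0], [0, 0, 0, 1, 0, 0], [0, 0, 0, 0, 1, 0], [0, 0, 0, 0, 0, 1]]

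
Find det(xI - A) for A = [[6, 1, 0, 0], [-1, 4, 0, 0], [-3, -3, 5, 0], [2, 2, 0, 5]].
xI - A = [[x - 6, -1, 0, 0], [1, x - 4, 0, 0], [3, 3, x - 5, 0], [-2, -2, 0, x - 5]].

Expanding det(xI - A) along the first row:
det(xI - A) = + (x - 6)·det([[x - 4, 0, 0], [3, x - 5, 0], [-2, 0, x - 5]]) - (-1)·det([[1, 0, 0], [3, x - 5, 0], [-2, 0, x - 5]]) + (0)·det([[1, x - 4, 0], [3, 3, 0], [-2, -2, x - 5]]) - (0)·det([[1, x - 4, 0], [3, 3, x - 5], [-2, -2, 0]]).

Evaluating gives χ_A(x) = x^4 - 20x^3 + 150x^2 - 500x + 625 = (x - 5)^4.

χ_A(x) = (x - 5)^4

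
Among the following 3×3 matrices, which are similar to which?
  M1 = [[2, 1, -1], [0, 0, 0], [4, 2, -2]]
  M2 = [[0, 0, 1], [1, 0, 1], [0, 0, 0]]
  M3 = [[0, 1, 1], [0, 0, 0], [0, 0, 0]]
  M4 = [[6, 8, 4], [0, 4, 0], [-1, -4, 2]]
3 classes: {M1, M3}, {M2}, {M4}

Characteristic polynomials: χ_{M1} = x^3, χ_{M2} = x^3, χ_{M3} = x^3, χ_{M4} = (x - 4)^3.

{M1, M3}: invariant factors x, x^2.

{M2}: invariant factors x^3.

{M4}: invariant factors x - 4, (x - 4)^2.

Matrices are similar if and only if their invariant-factor lists agree; the partition into similarity classes is {M1, M3}, {M2}, {M4}.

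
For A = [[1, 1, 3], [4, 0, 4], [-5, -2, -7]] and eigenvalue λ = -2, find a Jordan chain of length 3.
We seek v_1 ∈ ker((A + 2I)^3) \ ker((A + 2I)^2), then set v_{i+1} = (A + 2I) v_i.

One such chain is v_1 = [[0, -3, 1]]^T, v_2 = [[0, -2, 1]]^T, v_3 = [[1, 0, -1]]^T. Check: (A + 2I) v_3 = [[0, 0, 0]]^T = 0.

v_1 = [[0, -3, 1]]^T, v_2 = [[0, -2, 1]]^T, v_3 = [[1, 0, -1]]^T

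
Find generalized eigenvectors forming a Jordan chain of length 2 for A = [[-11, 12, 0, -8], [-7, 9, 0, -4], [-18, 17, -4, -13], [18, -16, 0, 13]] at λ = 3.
We seek v_1 ∈ ker((A - 3I)^2) \ ker(A - 3I), then set v_{i+1} = (A - 3I) v_i.

One such chain is v_1 = [[-1, 0, -1, 2]]^T, v_2 = [[-2, -1, -1, 2]]^T. Check: (A - 3I) v_2 = [[0, 0, 0, 0]]^T = 0.

v_1 = [[-1, 0, -1, 2]]^T, v_2 = [[-2, -1, -1, 2]]^T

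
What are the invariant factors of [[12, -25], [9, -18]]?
(x + 3)^2

The Jordan structure of A has elementary divisors (x + 3)^2. Arranging the block sizes at each eigenvalue in decreasing order and taking row products gives the invariant factors.

Invariant factors (smallest first, each dividing the next): (x + 3)^2.

Check: the last factor (x + 3)^2 is the minimal polynomial, and the product (x + 3)^2 is the characteristic polynomial.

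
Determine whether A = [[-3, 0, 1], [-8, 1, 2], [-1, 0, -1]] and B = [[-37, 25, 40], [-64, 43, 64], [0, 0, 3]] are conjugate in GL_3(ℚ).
No.

trace(A) = -3 but trace(B) = 9. The trace is a similarity invariant, so A and B are not similar.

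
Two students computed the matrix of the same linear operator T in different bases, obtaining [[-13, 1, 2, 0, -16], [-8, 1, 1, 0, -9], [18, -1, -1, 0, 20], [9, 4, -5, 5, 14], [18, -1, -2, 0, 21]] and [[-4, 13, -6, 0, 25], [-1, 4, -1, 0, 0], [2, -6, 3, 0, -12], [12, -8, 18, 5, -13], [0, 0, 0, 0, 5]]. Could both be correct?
Two matrices over a field are similar if and only if they have the same invariant factors.

Both A and B have characteristic polynomial (x - 5)^2(x - 1)^3 and minimal polynomial (x - 5)^2(x - 1)^3. Computing further, both have invariant factors (x - 5)^2(x - 1)^3. Hence A and B are similar.

Yes.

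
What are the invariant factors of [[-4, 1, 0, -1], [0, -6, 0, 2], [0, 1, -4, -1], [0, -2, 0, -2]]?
x + 4, x + 4, (x + 4)^2

The Jordan structure of A has elementary divisors (x + 4)^2, (x + 4), (x + 4). Arranging the block sizes at each eigenvalue in decreasing order and taking row products gives the invariant factors.

Invariant factors (smallest first, each dividing the next): x + 4, x + 4, (x + 4)^2.

Check: the last factor (x + 4)^2 is the minimal polynomial, and the product (x + 4)^4 is the characteristic polynomial.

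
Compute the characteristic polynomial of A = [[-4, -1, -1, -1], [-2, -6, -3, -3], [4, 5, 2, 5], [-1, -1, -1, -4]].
xI - A = [[x + 4, 1, 1, 1], [2, x + 6, 3, 3], [-4, -5, x - 2, -5], [1, 1, 1, x + 4]].

Expanding det(xI - A) along the first row:
det(xI - A) = + (x + 4)·det([[x + 6, 3, 3], [-5, x - 2, -5], [1, 1, x + 4]]) - (1)·det([[2, 3, 3], [-4, x - 2, -5], [1, 1, x + 4]]) + (1)·det([[2, x + 6, 3], [-4, -5, -5], [1, 1, x + 4]]) - (1)·det([[2, x + 6, 3], [-4, -5, x - 2], [1, 1, 1]]).

Evaluating gives χ_A(x) = x^4 + 12x^3 + 54x^2 + 108x + 81 = (x + 3)^4.

χ_A(x) = (x + 3)^4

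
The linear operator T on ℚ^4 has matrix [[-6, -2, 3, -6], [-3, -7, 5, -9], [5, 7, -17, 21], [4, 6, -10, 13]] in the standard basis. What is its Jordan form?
J = [[-5, 1, 0, 0], [0, -5, 1, 0], [0, 0, -5, 0], [0, 0, 0, -2]]

The characteristic polynomial is det(xI - A) = (x + 2)(x + 5)^3, so the eigenvalues are -5 (algebraic multiplicity 3), -2 (algebraic multiplicity 1).

For λ = -5: rank(A + 5I) = 3, rank((A + 5I)^2) = 2, rank((A + 5I)^3) = 1. The eigenspace has dimension 4 - 3 = 1, so there is 1 Jordan block; the rank sequence gives block sizes [3].

For λ = -2: algebraic multiplicity 1 gives one 1×1 block.

Assembling the blocks gives the Jordan form J above.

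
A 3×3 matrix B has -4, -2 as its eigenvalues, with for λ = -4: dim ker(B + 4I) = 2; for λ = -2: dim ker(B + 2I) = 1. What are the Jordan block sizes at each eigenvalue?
Jordan blocks: (-4, 1), (-4, 1), (-2, 1)

λ = -4: successive nullity increments [2] count blocks of size ≥ k; block sizes are [1, 1].
λ = -2: successive nullity increments [1] count blocks of size ≥ k; block sizes are [1].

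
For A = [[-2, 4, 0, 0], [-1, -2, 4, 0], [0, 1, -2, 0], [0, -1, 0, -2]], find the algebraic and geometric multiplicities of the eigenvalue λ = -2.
The characteristic polynomial is (x + 2)^4, so the factor x + 2 appears with exponent 4: the algebraic multiplicity is 4.

rank(A + 2I) = 2, so the eigenspace has dimension 4 - 2 = 2: the geometric multiplicity is 2.

Since 2 < 4, A is not diagonalizable.

algebraic multiplicity 4, geometric multiplicity 2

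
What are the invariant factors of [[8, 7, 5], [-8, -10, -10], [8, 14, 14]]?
The Jordan structure of A has elementary divisors (x - 4)^2, (x - 4). Arranging the block sizes at each eigenvalue in decreasing order and taking row products gives the invariant factors.

Invariant factors (smallest first, each dividing the next): x - 4, (x - 4)^2.

Check: the last factor (x - 4)^2 is the minimal polynomial, and the product (x - 4)^3 is the characteristic polynomial.

x - 4, (x - 4)^2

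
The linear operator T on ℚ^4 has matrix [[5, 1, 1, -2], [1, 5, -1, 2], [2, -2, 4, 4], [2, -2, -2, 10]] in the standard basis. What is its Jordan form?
The characteristic polynomial is det(xI - A) = (x - 6)^4, so the eigenvalues are 6 (algebraic multiplicity 4).

For λ = 6: rank(A - 6I) = 1, rank((A - 6I)^2) = 0. The eigenspace has dimension 4 - 1 = 3, so there are 3 Jordan blocks; the rank sequence gives block sizes [2, 1, 1].

Assembling the blocks gives the Jordan form J above.

J = [[6, 1, 0, 0], [0, 6, 0, 0], [0, 0, 6, 0], [0, 0, 0, 6]]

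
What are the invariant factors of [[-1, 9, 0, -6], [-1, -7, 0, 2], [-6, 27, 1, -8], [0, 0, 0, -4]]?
x + 4, (x - 1)(x + 4)^2

The Jordan structure of A has elementary divisors (x + 4)^2, (x + 4), (x - 1). Arranging the block sizes at each eigenvalue in decreasing order and taking row products gives the invariant factors.

Invariant factors (smallest first, each dividing the next): x + 4, (x - 1)(x + 4)^2.

Check: the last factor (x - 1)(x + 4)^2 is the minimal polynomial, and the product (x - 1)(x + 4)^3 is the characteristic polynomial.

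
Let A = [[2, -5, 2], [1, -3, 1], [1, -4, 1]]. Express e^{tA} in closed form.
A has Jordan form J = [[0, 1, 0], [0, 0, 1], [0, 0, 0]] with A = PJP^{-1}, so e^{tA} = P e^{tJ} P^{-1}.

For a Jordan block J_k(λ), e^{tJ_k(λ)} = e^{λt} · (I + tN + t^2 N^2/2! + ... + t^{k-1} N^{k-1}/(k-1)!) where N is the nilpotent superdiagonal part.

Assembling the blocks and conjugating back gives the entries of e^{tA} as shown above.

e^{tA} = [[t^2/2 + 2*t + 1, t*(-3*t - 10)/2, t*(t + 4)/2], [t, 1 - 3*t, t], [t*(2 - t)/2, t*(3*t - 8)/2, -t^2/2 + t + 1]]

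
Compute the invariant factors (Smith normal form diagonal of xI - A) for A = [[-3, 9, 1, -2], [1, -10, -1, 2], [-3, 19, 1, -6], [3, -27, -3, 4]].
The Jordan structure of A has elementary divisors (x + 2)^3, (x + 2). Arranging the block sizes at each eigenvalue in decreasing order and taking row products gives the invariant factors.

Invariant factors (smallest first, each dividing the next): x + 2, (x + 2)^3.

Check: the last factor (x + 2)^3 is the minimal polynomial, and the product (x + 2)^4 is the characteristic polynomial.

x + 2, (x + 2)^3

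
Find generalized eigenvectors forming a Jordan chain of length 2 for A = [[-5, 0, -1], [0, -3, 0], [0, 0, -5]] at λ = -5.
v_1 = [[-1, 0, -1]]^T, v_2 = [[1, 0, 0]]^T

We seek v_1 ∈ ker((A + 5I)^2) \ ker(A + 5I), then set v_{i+1} = (A + 5I) v_i.

One such chain is v_1 = [[-1, 0, -1]]^T, v_2 = [[1, 0, 0]]^T. Check: (A + 5I) v_2 = [[0, 0, 0]]^T = 0.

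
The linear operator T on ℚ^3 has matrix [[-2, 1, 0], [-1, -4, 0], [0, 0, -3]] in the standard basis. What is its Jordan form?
J = [[-3, 1, 0], [0, -3, 0], [0, 0, -3]]

The characteristic polynomial is det(xI - A) = (x + 3)^3, so the eigenvalues are -3 (algebraic multiplicity 3).

For λ = -3: rank(A + 3I) = 1, rank((A + 3I)^2) = 0. The eigenspace has dimension 3 - 1 = 2, so there are 2 Jordan blocks; the rank sequence gives block sizes [2, 1].

Assembling the blocks gives the Jordan form J above.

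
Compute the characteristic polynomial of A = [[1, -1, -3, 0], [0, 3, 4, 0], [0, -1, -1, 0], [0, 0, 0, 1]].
xI - A = [[x - 1, 1, 3, 0], [0, x - 3, -4, 0], [0, 1, x + 1, 0], [0, 0, 0, x - 1]].

Expanding det(xI - A) along the first row:
det(xI - A) = + (x - 1)·det([[x - 3, -4, 0], [1, x + 1, 0], [0, 0, x - 1]]) - (1)·det([[0, -4, 0], [0, x + 1, 0], [0, 0, x - 1]]) + (3)·det([[0, x - 3, 0], [0, 1, 0], [0, 0, x - 1]]) - (0)·det([[0, x - 3, -4], [0, 1, x + 1], [0, 0, 0]]).

Evaluating gives χ_A(x) = x^4 - 4x^3 + 6x^2 - 4x + 1 = (x - 1)^4.

χ_A(x) = (x - 1)^4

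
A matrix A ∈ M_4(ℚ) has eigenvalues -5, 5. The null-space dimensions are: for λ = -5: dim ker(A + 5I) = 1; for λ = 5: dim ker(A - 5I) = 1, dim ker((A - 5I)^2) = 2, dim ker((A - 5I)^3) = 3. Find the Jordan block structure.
λ = -5: successive nullity increments [1] count blocks of size ≥ k; block sizes are [1].
λ = 5: successive nullity increments [1, 1, 1] count blocks of size ≥ k; block sizes are [3].

Jordan blocks: (-5, 1), (5, 3)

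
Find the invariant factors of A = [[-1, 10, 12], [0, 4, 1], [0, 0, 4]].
The Jordan structure of A has elementary divisors (x + 1), (x - 4)^2. Arranging the block sizes at each eigenvalue in decreasing order and taking row products gives the invariant factors.

Invariant factors (smallest first, each dividing the next): (x - 4)^2(x + 1).

Check: the last factor (x - 4)^2(x + 1) is the minimal polynomial, and the product (x - 4)^2(x + 1) is the characteristic polynomial.

(x - 4)^2(x + 1)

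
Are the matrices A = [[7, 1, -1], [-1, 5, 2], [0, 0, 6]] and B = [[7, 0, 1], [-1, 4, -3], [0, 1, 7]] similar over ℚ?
Two matrices over a field are similar if and only if they have the same invariant factors.

Both A and B have characteristic polynomial (x - 6)^3 and minimal polynomial (x - 6)^3. Computing further, both have invariant factors (x - 6)^3. Hence A and B are similar.

Yes.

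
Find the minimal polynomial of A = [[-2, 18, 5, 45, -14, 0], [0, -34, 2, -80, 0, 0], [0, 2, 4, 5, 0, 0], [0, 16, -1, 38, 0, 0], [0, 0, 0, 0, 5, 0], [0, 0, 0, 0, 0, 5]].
m_A(x) = (x - 5)^2(x + 2)

The characteristic polynomial factors as (x - 5)^4(x + 2)^2. The minimal polynomial is ∏(x - λ)^{k_λ} where k_λ is the size of the largest Jordan block at λ.

For λ = -2: rank(A + 2I) = 4, and the largest Jordan block has size 1 (the smallest k with rank((A + 2I)^k) = rank((A + 2I)^(k+1))).
For λ = 5: rank(A - 5I) = 3, and the largest Jordan block has size 2 (the smallest k with rank((A - 5I)^k) = rank((A - 5I)^(k+1))).

So m_A(x) = (x - 5)^2(x + 2).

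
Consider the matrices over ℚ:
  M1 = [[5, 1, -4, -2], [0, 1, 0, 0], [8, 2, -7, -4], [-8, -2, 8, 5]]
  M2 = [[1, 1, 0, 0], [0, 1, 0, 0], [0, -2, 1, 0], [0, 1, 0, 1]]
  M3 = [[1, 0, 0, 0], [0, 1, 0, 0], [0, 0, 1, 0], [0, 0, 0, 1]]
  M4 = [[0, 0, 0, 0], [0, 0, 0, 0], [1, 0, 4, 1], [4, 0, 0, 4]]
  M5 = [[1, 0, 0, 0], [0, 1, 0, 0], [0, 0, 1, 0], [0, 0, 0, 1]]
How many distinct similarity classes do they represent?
3 classes: {M1, M2}, {M3, M5}, {M4}

Characteristic polynomials: χ_{M1} = (x - 1)^4, χ_{M2} = (x - 1)^4, χ_{M3} = (x - 1)^4, χ_{M4} = x^2(x - 4)^2, χ_{M5} = (x - 1)^4.

{M1, M2}: invariant factors x - 1, x - 1, (x - 1)^2.

{M3, M5}: invariant factors x - 1, x - 1, x - 1, x - 1.

{M4}: invariant factors x, x(x - 4)^2.

Matrices are similar if and only if their invariant-factor lists agree; the partition into similarity classes is {M1, M2}, {M3, M5}, {M4}.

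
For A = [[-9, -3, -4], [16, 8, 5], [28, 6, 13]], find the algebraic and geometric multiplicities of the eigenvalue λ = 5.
The characteristic polynomial is (x - 5)^2(x - 2), so the factor x - 5 appears with exponent 2: the algebraic multiplicity is 2.

rank(A - 5I) = 2, so the eigenspace has dimension 3 - 2 = 1: the geometric multiplicity is 1.

Since 1 < 2, A is not diagonalizable.

algebraic multiplicity 2, geometric multiplicity 1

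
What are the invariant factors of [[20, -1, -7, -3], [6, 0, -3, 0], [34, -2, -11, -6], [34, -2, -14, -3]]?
The Jordan structure of A has elementary divisors x^2, (x - 3), (x - 3). Arranging the block sizes at each eigenvalue in decreasing order and taking row products gives the invariant factors.

Invariant factors (smallest first, each dividing the next): x - 3, x^2(x - 3).

Check: the last factor x^2(x - 3) is the minimal polynomial, and the product x^2(x - 3)^2 is the characteristic polynomial.

x - 3, x^2(x - 3)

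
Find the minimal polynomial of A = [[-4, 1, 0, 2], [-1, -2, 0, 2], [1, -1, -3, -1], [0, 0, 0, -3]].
The characteristic polynomial factors as (x + 3)^4. The minimal polynomial is ∏(x - λ)^{k_λ} where k_λ is the size of the largest Jordan block at λ.

For λ = -3: rank(A + 3I) = 2, and the largest Jordan block has size 2 (the smallest k with rank((A + 3I)^k) = rank((A + 3I)^(k+1))).

So m_A(x) = (x + 3)^2.

m_A(x) = (x + 3)^2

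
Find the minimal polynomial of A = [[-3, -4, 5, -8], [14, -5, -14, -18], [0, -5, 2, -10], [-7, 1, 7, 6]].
m_A(x) = (x - 4)(x - 2)(x + 3)^2

The characteristic polynomial factors as (x - 4)(x - 2)(x + 3)^2. The minimal polynomial is ∏(x - λ)^{k_λ} where k_λ is the size of the largest Jordan block at λ.

For λ = -3: rank(A + 3I) = 3, and the largest Jordan block has size 2 (the smallest k with rank((A + 3I)^k) = rank((A + 3I)^(k+1))).
For λ = 2: rank(A - 2I) = 3, and the largest Jordan block has size 1 (the smallest k with rank((A - 2I)^k) = rank((A - 2I)^(k+1))).
For λ = 4: rank(A - 4I) = 3, and the largest Jordan block has size 1 (the smallest k with rank((A - 4I)^k) = rank((A - 4I)^(k+1))).

So m_A(x) = (x - 4)(x - 2)(x + 3)^2.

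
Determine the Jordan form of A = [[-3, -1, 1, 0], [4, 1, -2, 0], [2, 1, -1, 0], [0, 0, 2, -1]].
The characteristic polynomial is det(xI - A) = (x + 1)^4, so the eigenvalues are -1 (algebraic multiplicity 4).

For λ = -1: rank(A + I) = 2, rank((A + I)^2) = 1, rank((A + I)^3) = 0. The eigenspace has dimension 4 - 2 = 2, so there are 2 Jordan blocks; the rank sequence gives block sizes [3, 1].

Assembling the blocks gives the Jordan form J above.

J = [[-1, 1, 0, 0], [0, -1, 1, 0], [0, 0, -1, 0], [0, 0, 0, -1]]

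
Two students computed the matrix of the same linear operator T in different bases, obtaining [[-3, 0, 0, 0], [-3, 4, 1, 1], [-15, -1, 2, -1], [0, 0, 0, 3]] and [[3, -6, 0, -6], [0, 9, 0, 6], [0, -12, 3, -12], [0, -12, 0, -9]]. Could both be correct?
No.

Both have characteristic polynomial (x - 3)^3(x + 3), but the minimal polynomial of A is (x - 3)^2(x + 3) while the minimal polynomial of B is (x - 3)(x + 3). The minimal polynomial is a similarity invariant, so A and B are not similar.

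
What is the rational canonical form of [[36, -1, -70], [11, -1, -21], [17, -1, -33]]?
R = [[0, 0, 6], [1, 0, 11], [0, 1, 2]]

The invariant factors of A (the non-unit diagonal entries of the Smith normal form of xI - A over ℚ[x]) are (x + 2)(x^2 - 4x - 3), each dividing the next. The characteristic polynomial is their product, (x + 2)(x^2 - 4x - 3).

The rational canonical form is the block-diagonal matrix of companion matrices C(f_i):
R = [[0, 0, 6], [1, 0, 11], [0, 1, 2]].

Note the characteristic polynomial does not split into linear factors over ℚ, so A has no Jordan form over ℚ; the rational canonical form exists over any field.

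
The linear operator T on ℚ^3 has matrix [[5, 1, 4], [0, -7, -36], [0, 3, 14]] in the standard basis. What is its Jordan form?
The characteristic polynomial is det(xI - A) = (x - 5)^2(x - 2), so the eigenvalues are 2 (algebraic multiplicity 1), 5 (algebraic multiplicity 2).

For λ = 2: algebraic multiplicity 1 gives one 1×1 block.

For λ = 5: rank(A - 5I) = 2, rank((A - 5I)^2) = 1. The eigenspace has dimension 3 - 2 = 1, so there is 1 Jordan block; the rank sequence gives block sizes [2].

Assembling the blocks gives the Jordan form J above.

J = [[2, 0, 0], [0, 5, 1], [0, 0, 5]]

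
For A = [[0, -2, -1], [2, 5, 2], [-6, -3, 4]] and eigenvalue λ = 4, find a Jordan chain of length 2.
v_1 = [[0, 0, 1]]^T, v_2 = [[-1, 2, 0]]^T

We seek v_1 ∈ ker((A - 4I)^2) \ ker(A - 4I), then set v_{i+1} = (A - 4I) v_i.

One such chain is v_1 = [[0, 0, 1]]^T, v_2 = [[-1, 2, 0]]^T. Check: (A - 4I) v_2 = [[0, 0, 0]]^T = 0.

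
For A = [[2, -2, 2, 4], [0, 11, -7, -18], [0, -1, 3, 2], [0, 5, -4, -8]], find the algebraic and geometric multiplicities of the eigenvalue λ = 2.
algebraic multiplicity 4, geometric multiplicity 2

The characteristic polynomial is (x - 2)^4, so the factor x - 2 appears with exponent 4: the algebraic multiplicity is 4.

rank(A - 2I) = 2, so the eigenspace has dimension 4 - 2 = 2: the geometric multiplicity is 2.

Since 2 < 4, A is not diagonalizable.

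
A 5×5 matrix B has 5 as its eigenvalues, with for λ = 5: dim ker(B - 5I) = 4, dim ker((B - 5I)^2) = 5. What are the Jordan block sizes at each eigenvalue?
Jordan blocks: (5, 2), (5, 1), (5, 1), (5, 1)

λ = 5: successive nullity increments [4, 1] count blocks of size ≥ k; block sizes are [2, 1, 1, 1].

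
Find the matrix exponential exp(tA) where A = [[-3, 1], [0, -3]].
A has Jordan form J = [[-3, 1], [0, -3]] with A = PJP^{-1}, so e^{tA} = P e^{tJ} P^{-1}.

For a Jordan block J_k(λ), e^{tJ_k(λ)} = e^{λt} · (I + tN + t^2 N^2/2! + ... + t^{k-1} N^{k-1}/(k-1)!) where N is the nilpotent superdiagonal part.

Assembling the blocks and conjugating back gives the entries of e^{tA} as shown above.

e^{tA} = [[e^{-3*t}, t*e^{-3*t}], [0, e^{-3*t}]]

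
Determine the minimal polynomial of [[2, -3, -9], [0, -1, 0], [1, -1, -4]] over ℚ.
m_A(x) = (x + 1)^2

The characteristic polynomial factors as (x + 1)^3. The minimal polynomial is ∏(x - λ)^{k_λ} where k_λ is the size of the largest Jordan block at λ.

For λ = -1: rank(A + I) = 1, and the largest Jordan block has size 2 (the smallest k with rank((A + I)^k) = rank((A + I)^(k+1))).

So m_A(x) = (x + 1)^2.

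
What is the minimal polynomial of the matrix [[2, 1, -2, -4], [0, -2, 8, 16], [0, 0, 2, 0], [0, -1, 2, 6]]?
The characteristic polynomial factors as (x - 2)^4. The minimal polynomial is ∏(x - λ)^{k_λ} where k_λ is the size of the largest Jordan block at λ.

For λ = 2: rank(A - 2I) = 1, and the largest Jordan block has size 2 (the smallest k with rank((A - 2I)^k) = rank((A - 2I)^(k+1))).

So m_A(x) = (x - 2)^2.

m_A(x) = (x - 2)^2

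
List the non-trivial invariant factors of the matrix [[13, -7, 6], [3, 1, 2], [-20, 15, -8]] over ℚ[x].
(x - 2)^3

The Jordan structure of A has elementary divisors (x - 2)^3. Arranging the block sizes at each eigenvalue in decreasing order and taking row products gives the invariant factors.

Invariant factors (smallest first, each dividing the next): (x - 2)^3.

Check: the last factor (x - 2)^3 is the minimal polynomial, and the product (x - 2)^3 is the characteristic polynomial.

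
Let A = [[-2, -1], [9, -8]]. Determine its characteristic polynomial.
xI - A = [[x + 2, 1], [-9, x + 8]].

Expanding det(xI - A) along the first row:
det(xI - A) = + (x + 2)·det([[x + 8]]) - (1)·det([[-9]]).

Evaluating gives χ_A(x) = x^2 + 10x + 25 = (x + 5)^2.

χ_A(x) = (x + 5)^2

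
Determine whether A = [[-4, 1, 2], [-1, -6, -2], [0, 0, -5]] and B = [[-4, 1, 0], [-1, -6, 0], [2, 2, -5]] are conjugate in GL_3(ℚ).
Two matrices over a field are similar if and only if they have the same invariant factors.

Both A and B have characteristic polynomial (x + 5)^3 and minimal polynomial (x + 5)^2. Computing further, both have invariant factors x + 5, (x + 5)^2. Hence A and B are similar.

Yes.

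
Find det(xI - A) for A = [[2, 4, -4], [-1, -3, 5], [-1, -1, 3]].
xI - A = [[x - 2, -4, 4], [1, x + 3, -5], [1, 1, x - 3]].

Expanding det(xI - A) along the first row:
det(xI - A) = + (x - 2)·det([[x + 3, -5], [1, x - 3]]) - (-4)·det([[1, -5], [1, x - 3]]) + (4)·det([[1, x + 3], [1, 1]]).

Evaluating gives χ_A(x) = x^3 - 2x^2 - 4x + 8 = (x - 2)^2(x + 2).

χ_A(x) = (x - 2)^2(x + 2)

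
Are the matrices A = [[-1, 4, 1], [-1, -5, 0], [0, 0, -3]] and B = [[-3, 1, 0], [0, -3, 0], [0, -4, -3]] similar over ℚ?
No.

Both have characteristic polynomial (x + 3)^3, but the minimal polynomial of A is (x + 3)^3 while the minimal polynomial of B is (x + 3)^2. The minimal polynomial is a similarity invariant, so A and B are not similar.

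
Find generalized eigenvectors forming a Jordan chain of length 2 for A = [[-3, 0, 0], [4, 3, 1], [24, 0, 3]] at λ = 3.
We seek v_1 ∈ ker((A - 3I)^2) \ ker(A - 3I), then set v_{i+1} = (A - 3I) v_i.

One such chain is v_1 = [[0, -1, 1]]^T, v_2 = [[0, 1, 0]]^T. Check: (A - 3I) v_2 = [[0, 0, 0]]^T = 0.

v_1 = [[0, -1, 1]]^T, v_2 = [[0, 1, 0]]^T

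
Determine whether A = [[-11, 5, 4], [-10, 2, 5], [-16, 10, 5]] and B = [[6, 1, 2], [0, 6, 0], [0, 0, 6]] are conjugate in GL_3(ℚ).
trace(A) = -4 but trace(B) = 18. The trace is a similarity invariant, so A and B are not similar.

No.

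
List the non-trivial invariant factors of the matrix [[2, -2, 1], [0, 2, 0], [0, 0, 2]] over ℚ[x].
The Jordan structure of A has elementary divisors (x - 2)^2, (x - 2). Arranging the block sizes at each eigenvalue in decreasing order and taking row products gives the invariant factors.

Invariant factors (smallest first, each dividing the next): x - 2, (x - 2)^2.

Check: the last factor (x - 2)^2 is the minimal polynomial, and the product (x - 2)^3 is the characteristic polynomial.

x - 2, (x - 2)^2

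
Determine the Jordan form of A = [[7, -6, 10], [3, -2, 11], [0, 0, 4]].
J = [[1, 0, 0], [0, 4, 1], [0, 0, 4]]

The characteristic polynomial is det(xI - A) = (x - 4)^2(x - 1), so the eigenvalues are 1 (algebraic multiplicity 1), 4 (algebraic multiplicity 2).

For λ = 1: algebraic multiplicity 1 gives one 1×1 block.

For λ = 4: rank(A - 4I) = 2, rank((A - 4I)^2) = 1. The eigenspace has dimension 3 - 2 = 1, so there is 1 Jordan block; the rank sequence gives block sizes [2].

Assembling the blocks gives the Jordan form J above.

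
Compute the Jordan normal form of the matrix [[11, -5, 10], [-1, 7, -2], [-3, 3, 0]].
J = [[6, 1, 0], [0, 6, 0], [0, 0, 6]]

The characteristic polynomial is det(xI - A) = (x - 6)^3, so the eigenvalues are 6 (algebraic multiplicity 3).

For λ = 6: rank(A - 6I) = 1, rank((A - 6I)^2) = 0. The eigenspace has dimension 3 - 1 = 2, so there are 2 Jordan blocks; the rank sequence gives block sizes [2, 1].

Assembling the blocks gives the Jordan form J above.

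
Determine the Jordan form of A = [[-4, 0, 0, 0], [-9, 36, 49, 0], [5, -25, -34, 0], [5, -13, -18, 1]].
J = [[-4, 0, 0, 0], [0, 1, 1, 0], [0, 0, 1, 1], [0, 0, 0, 1]]

The characteristic polynomial is det(xI - A) = (x - 1)^3(x + 4), so the eigenvalues are -4 (algebraic multiplicity 1), 1 (algebraic multiplicity 3).

For λ = -4: algebraic multiplicity 1 gives one 1×1 block.

For λ = 1: rank(A - I) = 3, rank((A - I)^2) = 2, rank((A - I)^3) = 1. The eigenspace has dimension 4 - 3 = 1, so there is 1 Jordan block; the rank sequence gives block sizes [3].

Assembling the blocks gives the Jordan form J above.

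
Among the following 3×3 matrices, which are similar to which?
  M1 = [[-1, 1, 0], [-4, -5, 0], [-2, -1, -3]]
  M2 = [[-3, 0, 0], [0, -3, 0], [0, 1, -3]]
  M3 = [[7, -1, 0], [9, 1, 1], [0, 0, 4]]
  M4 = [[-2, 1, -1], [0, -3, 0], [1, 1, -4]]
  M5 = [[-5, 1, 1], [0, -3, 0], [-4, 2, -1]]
2 classes: {M1, M2, M4, M5}, {M3}

Characteristic polynomials: χ_{M1} = (x + 3)^3, χ_{M2} = (x + 3)^3, χ_{M3} = (x - 4)^3, χ_{M4} = (x + 3)^3, χ_{M5} = (x + 3)^3.

{M1, M2, M4, M5}: invariant factors x + 3, (x + 3)^2.

{M3}: invariant factors (x - 4)^3.

Matrices are similar if and only if their invariant-factor lists agree; the partition into similarity classes is {M1, M2, M4, M5}, {M3}.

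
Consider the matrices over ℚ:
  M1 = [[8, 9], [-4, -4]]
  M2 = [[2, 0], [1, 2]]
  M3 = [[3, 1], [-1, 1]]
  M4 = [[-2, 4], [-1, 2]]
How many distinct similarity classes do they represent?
Characteristic polynomials: χ_{M1} = (x - 2)^2, χ_{M2} = (x - 2)^2, χ_{M3} = (x - 2)^2, χ_{M4} = x^2.

{M1, M2, M3}: invariant factors (x - 2)^2.

{M4}: invariant factors x^2.

Matrices are similar if and only if their invariant-factor lists agree; the partition into similarity classes is {M1, M2, M3}, {M4}.

2 classes: {M1, M2, M3}, {M4}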